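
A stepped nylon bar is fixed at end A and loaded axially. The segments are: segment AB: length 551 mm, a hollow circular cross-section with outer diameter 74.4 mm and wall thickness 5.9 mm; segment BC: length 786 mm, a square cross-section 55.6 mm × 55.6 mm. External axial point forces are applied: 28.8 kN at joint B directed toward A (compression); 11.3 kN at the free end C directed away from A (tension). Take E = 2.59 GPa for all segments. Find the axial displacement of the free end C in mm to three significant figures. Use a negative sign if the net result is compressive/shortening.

Internal axial forces (sectioning from the free end, tension +): N_BC = 11.3 kN, N_AB = -17.5 kN.
A_AB = 1270 mm².
A_BC = 3091 mm².
δ_AB = -17500·551/(1270·2590) = -2.932 mm
δ_BC = 11300·786/(3091·2590) = 1.109 mm
δ = Σδ_i = -1.823 mm.

-1.82 mm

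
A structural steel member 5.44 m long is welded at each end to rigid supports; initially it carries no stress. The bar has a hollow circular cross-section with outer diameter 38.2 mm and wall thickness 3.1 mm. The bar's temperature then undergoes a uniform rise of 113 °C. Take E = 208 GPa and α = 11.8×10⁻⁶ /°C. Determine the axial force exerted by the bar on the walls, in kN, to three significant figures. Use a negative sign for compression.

Free thermal expansion αLΔT = 11.8e-6 · 5440 · 113 = 7.254 mm.
The walls impose strain ε = −(7.254)/5440 = -1.3334e-03; σ = Eε = 208000 · -1.3334e-03 = -277.3 MPa.
Wall reaction R = σ·A = -277.3·341.8 = -94810 N = -94.81 kN.

-94.8 kN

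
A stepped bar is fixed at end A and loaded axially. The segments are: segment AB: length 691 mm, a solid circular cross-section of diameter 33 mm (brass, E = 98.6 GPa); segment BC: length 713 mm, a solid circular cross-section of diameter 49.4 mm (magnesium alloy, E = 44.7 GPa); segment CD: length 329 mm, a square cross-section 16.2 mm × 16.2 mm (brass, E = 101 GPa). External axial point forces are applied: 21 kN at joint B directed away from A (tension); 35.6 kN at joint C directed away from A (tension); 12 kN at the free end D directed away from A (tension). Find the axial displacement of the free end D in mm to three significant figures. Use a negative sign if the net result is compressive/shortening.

1.11 mm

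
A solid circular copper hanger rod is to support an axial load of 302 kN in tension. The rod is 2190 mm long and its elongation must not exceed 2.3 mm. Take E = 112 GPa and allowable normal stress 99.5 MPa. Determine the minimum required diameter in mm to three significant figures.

62.2 mm

Required area A ≥ P/σ_allow = 302000/99.5 = 3035 mm².
For a solid circular section, d ≥ √(4A/π) = 62.17 mm.
Elongation limit: A ≥ PL/(Eδ_allow) = 302000·2190/(112000·2.3) = 2567 mm² ⇒ d ≥ 57.18 mm.
The stress limit governs.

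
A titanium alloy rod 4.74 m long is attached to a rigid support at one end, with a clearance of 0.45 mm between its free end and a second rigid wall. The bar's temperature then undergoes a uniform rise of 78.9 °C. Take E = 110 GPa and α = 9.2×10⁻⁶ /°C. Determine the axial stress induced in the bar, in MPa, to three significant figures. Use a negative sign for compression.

Free thermal expansion αLΔT = 9.2e-6 · 4740 · 78.9 = 3.441 mm.
The walls engage after the gap closes; constrained expansion = 3.441 − 0.45 = 2.991 mm.
The walls impose strain ε = −(2.991)/4740 = -6.3094e-04; σ = Eε = 110000 · -6.3094e-04 = -69.4 MPa.

-69.4 MPa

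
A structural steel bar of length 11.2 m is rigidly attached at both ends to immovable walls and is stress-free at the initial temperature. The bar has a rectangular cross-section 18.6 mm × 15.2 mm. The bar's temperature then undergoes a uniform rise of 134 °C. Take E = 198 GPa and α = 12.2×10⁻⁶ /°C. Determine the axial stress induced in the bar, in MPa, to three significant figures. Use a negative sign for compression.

-324 MPa

Free thermal expansion αLΔT = 12.2e-6 · 11200 · 134 = 18.31 mm.
The walls impose strain ε = −(18.31)/11200 = -1.6348e-03; σ = Eε = 198000 · -1.6348e-03 = -323.7 MPa.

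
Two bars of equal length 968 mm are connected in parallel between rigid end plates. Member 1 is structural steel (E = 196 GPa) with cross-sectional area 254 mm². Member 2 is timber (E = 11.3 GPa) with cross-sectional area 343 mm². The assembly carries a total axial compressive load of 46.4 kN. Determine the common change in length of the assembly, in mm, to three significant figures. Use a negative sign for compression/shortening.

Equal strain + equilibrium ⇒ each member carries load in proportion to AE: A₁E₁ = 49780000 N, A₂E₂ = 3876000 N, ΣAE = 53660000 N.
δ = PL/ΣAE = -46400·968/53660000 = -0.837 mm.

-0.837 mm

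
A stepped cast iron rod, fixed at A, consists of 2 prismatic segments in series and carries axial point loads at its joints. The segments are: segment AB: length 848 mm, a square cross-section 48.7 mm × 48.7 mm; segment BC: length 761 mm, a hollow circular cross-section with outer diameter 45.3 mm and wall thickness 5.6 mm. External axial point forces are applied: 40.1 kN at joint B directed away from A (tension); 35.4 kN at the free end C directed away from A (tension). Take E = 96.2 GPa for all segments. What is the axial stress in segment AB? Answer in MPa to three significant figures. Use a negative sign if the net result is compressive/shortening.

Internal axial forces (sectioning from the free end, tension +): N_BC = 35.4 kN, N_AB = 75.5 kN.
A_AB = 2372 mm².
σ_AB = N_AB/A_AB = 75500/2372 = 31.83 MPa.

31.8 MPa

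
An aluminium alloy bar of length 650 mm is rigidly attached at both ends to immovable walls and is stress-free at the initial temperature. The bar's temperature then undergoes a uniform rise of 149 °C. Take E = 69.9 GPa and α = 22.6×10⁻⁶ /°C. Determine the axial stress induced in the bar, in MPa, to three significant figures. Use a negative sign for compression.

Free thermal expansion αLΔT = 22.6e-6 · 650 · 149 = 2.189 mm.
The walls impose strain ε = −(2.189)/650 = -3.3674e-03; σ = Eε = 69900 · -3.3674e-03 = -235.4 MPa.

-235 MPa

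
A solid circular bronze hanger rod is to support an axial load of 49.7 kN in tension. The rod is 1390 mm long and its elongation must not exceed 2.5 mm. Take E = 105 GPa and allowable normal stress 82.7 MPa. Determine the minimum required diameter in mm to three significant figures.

27.7 mm

Required area A ≥ P/σ_allow = 49700/82.7 = 601 mm².
For a solid circular section, d ≥ √(4A/π) = 27.66 mm.
Elongation limit: A ≥ PL/(Eδ_allow) = 49700·1390/(105000·2.5) = 263.2 mm² ⇒ d ≥ 18.31 mm.
The stress limit governs.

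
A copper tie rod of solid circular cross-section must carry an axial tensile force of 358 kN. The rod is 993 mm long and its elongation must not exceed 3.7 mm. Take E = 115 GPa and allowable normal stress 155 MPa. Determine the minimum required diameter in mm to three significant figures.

54.2 mm

Required area A ≥ P/σ_allow = 358000/155 = 2310 mm².
For a solid circular section, d ≥ √(4A/π) = 54.23 mm.
Elongation limit: A ≥ PL/(Eδ_allow) = 358000·993/(115000·3.7) = 835.5 mm² ⇒ d ≥ 32.62 mm.
The stress limit governs.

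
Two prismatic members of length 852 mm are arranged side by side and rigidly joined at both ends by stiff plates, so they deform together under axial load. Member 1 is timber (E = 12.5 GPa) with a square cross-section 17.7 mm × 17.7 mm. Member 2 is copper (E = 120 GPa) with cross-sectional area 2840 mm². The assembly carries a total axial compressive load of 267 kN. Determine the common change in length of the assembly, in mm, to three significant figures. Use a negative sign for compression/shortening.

A_1 = 313.3 mm².
Equal strain + equilibrium ⇒ each member carries load in proportion to AE: A₁E₁ = 3916000 N, A₂E₂ = 340800000 N, ΣAE = 344700000 N.
δ = PL/ΣAE = -267000·852/344700000 = -0.6599 mm.

-0.660 mm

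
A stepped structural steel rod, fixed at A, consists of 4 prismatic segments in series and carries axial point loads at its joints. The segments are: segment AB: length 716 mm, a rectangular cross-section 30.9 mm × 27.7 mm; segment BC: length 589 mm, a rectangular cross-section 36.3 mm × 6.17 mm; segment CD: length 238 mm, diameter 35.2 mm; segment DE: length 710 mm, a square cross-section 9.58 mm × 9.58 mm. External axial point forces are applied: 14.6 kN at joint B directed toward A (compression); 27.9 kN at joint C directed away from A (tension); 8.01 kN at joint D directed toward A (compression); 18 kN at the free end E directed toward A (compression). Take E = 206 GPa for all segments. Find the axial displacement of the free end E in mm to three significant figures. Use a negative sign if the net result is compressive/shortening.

Internal axial forces (sectioning from the free end, tension +): N_DE = -18 kN, N_CD = -26.01 kN, N_BC = 1.89 kN, N_AB = -12.71 kN.
A_AB = 855.9 mm².
A_BC = 224 mm².
A_CD = 973.1 mm².
A_DE = 91.78 mm².
δ_AB = -12710·716/(855.9·206000) = -0.05161 mm
δ_BC = 1890·589/(224·206000) = 0.02413 mm
δ_CD = -26010·238/(973.1·206000) = -0.03088 mm
δ_DE = -18000·710/(91.78·206000) = -0.676 mm
δ = Σδ_i = -0.7343 mm.

-0.734 mm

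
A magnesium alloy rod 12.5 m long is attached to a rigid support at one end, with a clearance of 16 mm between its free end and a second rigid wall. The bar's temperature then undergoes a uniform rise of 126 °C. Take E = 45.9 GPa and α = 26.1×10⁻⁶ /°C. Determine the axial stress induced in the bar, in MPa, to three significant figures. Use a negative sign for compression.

-92.2 MPa

Free thermal expansion αLΔT = 26.1e-6 · 12500 · 126 = 41.11 mm.
The walls engage after the gap closes; constrained expansion = 41.11 − 16 = 25.11 mm.
The walls impose strain ε = −(25.11)/12500 = -2.0086e-03; σ = Eε = 45900 · -2.0086e-03 = -92.19 MPa.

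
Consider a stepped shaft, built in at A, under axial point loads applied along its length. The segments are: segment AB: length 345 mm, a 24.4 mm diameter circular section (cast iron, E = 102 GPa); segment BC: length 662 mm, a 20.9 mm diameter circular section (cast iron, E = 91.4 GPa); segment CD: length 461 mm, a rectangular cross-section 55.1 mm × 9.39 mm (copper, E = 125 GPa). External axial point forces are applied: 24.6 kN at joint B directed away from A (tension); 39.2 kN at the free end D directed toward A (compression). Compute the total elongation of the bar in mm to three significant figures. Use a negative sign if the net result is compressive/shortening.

Internal axial forces (sectioning from the free end, tension +): N_CD = -39.2 kN, N_BC = -39.2 kN, N_AB = -14.6 kN.
A_AB = 467.6 mm².
A_BC = 343.1 mm².
A_CD = 517.4 mm².
δ_AB = -14600·345/(467.6·102000) = -0.1056 mm
δ_BC = -39200·662/(343.1·91400) = -0.8276 mm
δ_CD = -39200·461/(517.4·125000) = -0.2794 mm
δ = Σδ_i = -1.213 mm.

-1.21 mm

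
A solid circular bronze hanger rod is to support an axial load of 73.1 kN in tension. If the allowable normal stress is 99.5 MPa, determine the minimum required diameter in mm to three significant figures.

Required area A ≥ P/σ_allow = 73100/99.5 = 734.7 mm².
For a solid circular section, d ≥ √(4A/π) = 30.58 mm.

30.6 mm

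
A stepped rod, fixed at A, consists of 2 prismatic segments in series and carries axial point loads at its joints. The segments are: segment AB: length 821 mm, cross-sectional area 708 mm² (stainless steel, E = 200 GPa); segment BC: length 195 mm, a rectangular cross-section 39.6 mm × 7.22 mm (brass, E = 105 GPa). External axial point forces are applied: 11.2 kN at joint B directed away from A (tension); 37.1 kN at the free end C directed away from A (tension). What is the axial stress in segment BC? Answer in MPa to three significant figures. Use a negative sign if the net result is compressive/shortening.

130 MPa

Internal axial forces (sectioning from the free end, tension +): N_BC = 37.1 kN, N_AB = 48.3 kN.
A_BC = 285.9 mm².
σ_BC = N_BC/A_BC = 37100/285.9 = 129.8 MPa.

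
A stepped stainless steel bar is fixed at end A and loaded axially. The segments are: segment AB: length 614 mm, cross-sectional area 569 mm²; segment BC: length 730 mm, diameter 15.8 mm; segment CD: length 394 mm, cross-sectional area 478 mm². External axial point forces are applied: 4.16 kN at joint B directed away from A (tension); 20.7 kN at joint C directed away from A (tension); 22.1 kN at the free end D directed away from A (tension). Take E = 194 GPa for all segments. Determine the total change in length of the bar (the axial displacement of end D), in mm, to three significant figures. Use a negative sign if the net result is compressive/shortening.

1.18 mm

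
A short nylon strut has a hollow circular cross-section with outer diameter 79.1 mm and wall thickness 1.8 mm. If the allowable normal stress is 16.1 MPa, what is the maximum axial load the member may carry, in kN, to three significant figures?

A = 437.1 mm².
P_max = σ_allow · A = 16.1 · 437.1 = 7038 N = 7.038 kN.

7.04 kN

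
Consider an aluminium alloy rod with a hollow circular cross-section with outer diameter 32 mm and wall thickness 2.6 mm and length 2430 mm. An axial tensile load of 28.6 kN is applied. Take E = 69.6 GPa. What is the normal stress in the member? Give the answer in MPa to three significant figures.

119 MPa

A = 240.1 mm².
σ = N/A = 28600/240.1 = 119.1 MPa.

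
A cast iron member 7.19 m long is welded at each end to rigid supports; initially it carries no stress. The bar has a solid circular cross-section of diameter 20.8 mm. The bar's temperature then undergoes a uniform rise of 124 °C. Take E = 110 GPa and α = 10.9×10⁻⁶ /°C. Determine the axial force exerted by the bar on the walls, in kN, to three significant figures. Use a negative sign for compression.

-50.5 kN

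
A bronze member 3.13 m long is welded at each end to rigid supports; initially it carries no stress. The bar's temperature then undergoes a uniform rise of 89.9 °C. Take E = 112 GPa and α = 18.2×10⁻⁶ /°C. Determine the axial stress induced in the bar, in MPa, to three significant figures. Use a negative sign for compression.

Free thermal expansion αLΔT = 18.2e-6 · 3130 · 89.9 = 5.121 mm.
The walls impose strain ε = −(5.121)/3130 = -1.6362e-03; σ = Eε = 112000 · -1.6362e-03 = -183.3 MPa.

-183 MPa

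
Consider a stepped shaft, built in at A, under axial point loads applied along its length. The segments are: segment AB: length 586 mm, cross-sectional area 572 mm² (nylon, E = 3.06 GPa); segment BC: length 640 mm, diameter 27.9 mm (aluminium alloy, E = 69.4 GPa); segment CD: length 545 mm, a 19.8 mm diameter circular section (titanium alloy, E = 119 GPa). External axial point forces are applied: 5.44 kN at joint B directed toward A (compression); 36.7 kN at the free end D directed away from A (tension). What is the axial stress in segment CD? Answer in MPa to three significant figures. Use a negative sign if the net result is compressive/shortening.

Internal axial forces (sectioning from the free end, tension +): N_CD = 36.7 kN, N_BC = 36.7 kN, N_AB = 31.26 kN.
A_CD = 307.9 mm².
σ_CD = N_CD/A_CD = 36700/307.9 = 119.2 MPa.

119 MPa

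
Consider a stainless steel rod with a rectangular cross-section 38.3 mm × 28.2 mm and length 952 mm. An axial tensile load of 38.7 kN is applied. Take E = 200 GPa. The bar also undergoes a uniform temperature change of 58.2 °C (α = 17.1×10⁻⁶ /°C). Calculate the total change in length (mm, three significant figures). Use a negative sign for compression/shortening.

1.12 mm

A = 1080 mm².
δ_mech = NL/(AE) = 38700·952/(1080·200000) = 0.1706 mm.
δ_thermal = αLΔT = 17.1e-6·952·58.2 = 0.9474 mm.
δ = δ_mech + δ_thermal = 1.118 mm.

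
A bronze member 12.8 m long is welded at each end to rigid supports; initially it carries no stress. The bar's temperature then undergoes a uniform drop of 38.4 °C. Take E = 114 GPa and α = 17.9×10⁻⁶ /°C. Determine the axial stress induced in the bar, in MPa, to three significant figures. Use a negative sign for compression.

78.4 MPa

Free thermal expansion αLΔT = 17.9e-6 · 12800 · -38.4 = -8.798 mm.
The walls impose strain ε = −(-8.798)/12800 = 6.8736e-04; σ = Eε = 114000 · 6.8736e-04 = 78.36 MPa.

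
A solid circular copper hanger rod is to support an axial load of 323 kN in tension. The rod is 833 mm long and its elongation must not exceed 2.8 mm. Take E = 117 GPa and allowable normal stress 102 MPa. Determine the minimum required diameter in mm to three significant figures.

63.5 mm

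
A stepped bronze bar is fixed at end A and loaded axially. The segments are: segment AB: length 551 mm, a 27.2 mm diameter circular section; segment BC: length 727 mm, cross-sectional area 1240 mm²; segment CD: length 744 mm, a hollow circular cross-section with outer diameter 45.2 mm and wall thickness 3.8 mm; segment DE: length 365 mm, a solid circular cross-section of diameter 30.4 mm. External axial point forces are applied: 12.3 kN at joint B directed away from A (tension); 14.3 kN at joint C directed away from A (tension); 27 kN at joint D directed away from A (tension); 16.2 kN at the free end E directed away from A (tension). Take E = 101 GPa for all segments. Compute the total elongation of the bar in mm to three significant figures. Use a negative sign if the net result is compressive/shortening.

Internal axial forces (sectioning from the free end, tension +): N_DE = 16.2 kN, N_CD = 43.2 kN, N_BC = 57.5 kN, N_AB = 69.8 kN.
A_AB = 581.1 mm².
A_CD = 494.2 mm².
A_DE = 725.8 mm².
δ_AB = 69800·551/(581.1·101000) = 0.6553 mm
δ_BC = 57500·727/(1240·101000) = 0.3338 mm
δ_CD = 43200·744/(494.2·101000) = 0.6439 mm
δ_DE = 16200·365/(725.8·101000) = 0.08066 mm
δ = Σδ_i = 1.714 mm.

1.71 mm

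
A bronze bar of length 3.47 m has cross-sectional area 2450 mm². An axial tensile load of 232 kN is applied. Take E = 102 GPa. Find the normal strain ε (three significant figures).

σ = N/A = 94.69 MPa; ε = σ/E = 94.69/102000 = 9.284e-04.

9.28e-04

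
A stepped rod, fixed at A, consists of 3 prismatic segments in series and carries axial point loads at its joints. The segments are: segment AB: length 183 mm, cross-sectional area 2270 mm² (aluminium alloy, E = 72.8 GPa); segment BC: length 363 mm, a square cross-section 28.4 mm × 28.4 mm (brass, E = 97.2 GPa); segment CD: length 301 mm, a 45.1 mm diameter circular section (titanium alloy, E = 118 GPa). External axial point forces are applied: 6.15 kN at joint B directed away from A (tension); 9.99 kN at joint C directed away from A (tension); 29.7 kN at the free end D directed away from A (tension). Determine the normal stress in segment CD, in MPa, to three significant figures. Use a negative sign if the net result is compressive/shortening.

Internal axial forces (sectioning from the free end, tension +): N_CD = 29.7 kN, N_BC = 39.69 kN, N_AB = 45.84 kN.
A_CD = 1598 mm².
σ_CD = N_CD/A_CD = 29700/1598 = 18.59 MPa.

18.6 MPa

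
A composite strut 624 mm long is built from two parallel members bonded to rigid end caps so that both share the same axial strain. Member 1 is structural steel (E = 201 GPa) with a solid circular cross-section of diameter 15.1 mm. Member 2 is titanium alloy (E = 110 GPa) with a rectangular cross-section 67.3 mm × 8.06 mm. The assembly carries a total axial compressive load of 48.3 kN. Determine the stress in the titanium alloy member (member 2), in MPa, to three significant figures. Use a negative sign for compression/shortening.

-55.5 MPa

A_1 = 179.1 mm².
A_2 = 542.4 mm².
Equal strain + equilibrium ⇒ each member carries load in proportion to AE: A₁E₁ = 35990000 N, A₂E₂ = 59670000 N, ΣAE = 95660000 N.
σ₂ = P·E₂/ΣAE = -48300·110000/95660000 = -55.54 MPa.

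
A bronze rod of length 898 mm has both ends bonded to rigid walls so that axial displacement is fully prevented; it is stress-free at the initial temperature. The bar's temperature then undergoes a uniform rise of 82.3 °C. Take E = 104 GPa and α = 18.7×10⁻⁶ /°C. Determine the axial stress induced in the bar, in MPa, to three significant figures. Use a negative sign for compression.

Free thermal expansion αLΔT = 18.7e-6 · 898 · 82.3 = 1.382 mm.
The walls impose strain ε = −(1.382)/898 = -1.5390e-03; σ = Eε = 104000 · -1.5390e-03 = -160.1 MPa.

-160 MPa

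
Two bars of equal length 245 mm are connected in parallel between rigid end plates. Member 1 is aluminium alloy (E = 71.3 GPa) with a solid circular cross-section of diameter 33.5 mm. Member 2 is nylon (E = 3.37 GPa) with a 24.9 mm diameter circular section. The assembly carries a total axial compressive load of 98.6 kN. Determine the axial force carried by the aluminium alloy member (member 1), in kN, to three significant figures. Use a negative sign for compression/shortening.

A_1 = 881.4 mm².
A_2 = 487 mm².
Equal strain + equilibrium ⇒ each member carries load in proportion to AE: A₁E₁ = 62840000 N, A₂E₂ = 1641000 N, ΣAE = 64490000 N.
F₁ = P·A₁E₁/ΣAE = -98600·62840000/64490000 = -96090 N.

-96.1 kN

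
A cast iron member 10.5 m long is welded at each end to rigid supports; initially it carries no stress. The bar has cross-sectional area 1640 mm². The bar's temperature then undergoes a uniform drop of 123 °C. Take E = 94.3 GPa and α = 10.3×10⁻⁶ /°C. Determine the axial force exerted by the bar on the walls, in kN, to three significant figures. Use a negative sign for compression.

196 kN

Free thermal expansion αLΔT = 10.3e-6 · 10500 · -123 = -13.3 mm.
The walls impose strain ε = −(-13.3)/10500 = 1.2669e-03; σ = Eε = 94300 · 1.2669e-03 = 119.5 MPa.
Wall reaction R = σ·A = 119.5·1640 = 195900 N = 195.9 kN.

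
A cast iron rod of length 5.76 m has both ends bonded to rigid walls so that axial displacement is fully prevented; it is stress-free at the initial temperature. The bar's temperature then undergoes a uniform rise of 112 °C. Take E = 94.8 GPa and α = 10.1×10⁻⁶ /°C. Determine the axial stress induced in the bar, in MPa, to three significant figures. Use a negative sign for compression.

-107 MPa

Free thermal expansion αLΔT = 10.1e-6 · 5760 · 112 = 6.516 mm.
The walls impose strain ε = −(6.516)/5760 = -1.1312e-03; σ = Eε = 94800 · -1.1312e-03 = -107.2 MPa.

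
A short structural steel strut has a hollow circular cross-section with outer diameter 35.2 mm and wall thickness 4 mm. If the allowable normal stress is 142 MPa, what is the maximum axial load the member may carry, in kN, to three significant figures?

A = 392.1 mm².
P_max = σ_allow · A = 142 · 392.1 = 55670 N = 55.67 kN.

55.7 kN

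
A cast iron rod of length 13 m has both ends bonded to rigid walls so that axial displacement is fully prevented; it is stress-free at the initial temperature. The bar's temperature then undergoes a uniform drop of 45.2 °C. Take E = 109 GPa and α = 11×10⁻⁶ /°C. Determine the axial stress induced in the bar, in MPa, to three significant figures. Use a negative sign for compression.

Free thermal expansion αLΔT = 11e-6 · 13000 · -45.2 = -6.464 mm.
The walls impose strain ε = −(-6.464)/13000 = 4.9720e-04; σ = Eε = 109000 · 4.9720e-04 = 54.19 MPa.

54.2 MPa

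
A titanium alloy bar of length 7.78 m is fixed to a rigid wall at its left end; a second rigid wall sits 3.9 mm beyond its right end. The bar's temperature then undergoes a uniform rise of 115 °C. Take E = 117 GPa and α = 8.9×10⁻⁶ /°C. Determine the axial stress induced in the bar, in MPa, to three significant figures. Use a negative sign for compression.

Free thermal expansion αLΔT = 8.9e-6 · 7780 · 115 = 7.963 mm.
The walls engage after the gap closes; constrained expansion = 7.963 − 3.9 = 4.063 mm.
The walls impose strain ε = −(4.063)/7780 = -5.2221e-04; σ = Eε = 117000 · -5.2221e-04 = -61.1 MPa.

-61.1 MPa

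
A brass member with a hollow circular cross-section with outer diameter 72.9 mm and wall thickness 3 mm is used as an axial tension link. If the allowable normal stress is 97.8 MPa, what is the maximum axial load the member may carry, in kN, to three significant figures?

64.4 kN

A = 658.8 mm².
P_max = σ_allow · A = 97.8 · 658.8 = 64430 N = 64.43 kN.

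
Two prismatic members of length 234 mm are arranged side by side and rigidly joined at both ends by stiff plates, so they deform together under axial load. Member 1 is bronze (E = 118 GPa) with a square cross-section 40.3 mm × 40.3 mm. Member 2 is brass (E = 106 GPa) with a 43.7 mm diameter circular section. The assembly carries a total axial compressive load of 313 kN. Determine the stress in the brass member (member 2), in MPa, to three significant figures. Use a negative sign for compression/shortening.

A_1 = 1624 mm².
A_2 = 1500 mm².
Equal strain + equilibrium ⇒ each member carries load in proportion to AE: A₁E₁ = 191600000 N, A₂E₂ = 159000000 N, ΣAE = 350600000 N.
σ₂ = P·E₂/ΣAE = -313000·106000/350600000 = -94.62 MPa.

-94.6 MPa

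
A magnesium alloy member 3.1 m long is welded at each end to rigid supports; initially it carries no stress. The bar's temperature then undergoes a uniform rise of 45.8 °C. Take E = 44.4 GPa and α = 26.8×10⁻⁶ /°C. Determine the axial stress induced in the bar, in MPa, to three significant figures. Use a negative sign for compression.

Free thermal expansion αLΔT = 26.8e-6 · 3100 · 45.8 = 3.805 mm.
The walls impose strain ε = −(3.805)/3100 = -1.2274e-03; σ = Eε = 44400 · -1.2274e-03 = -54.5 MPa.

-54.5 MPa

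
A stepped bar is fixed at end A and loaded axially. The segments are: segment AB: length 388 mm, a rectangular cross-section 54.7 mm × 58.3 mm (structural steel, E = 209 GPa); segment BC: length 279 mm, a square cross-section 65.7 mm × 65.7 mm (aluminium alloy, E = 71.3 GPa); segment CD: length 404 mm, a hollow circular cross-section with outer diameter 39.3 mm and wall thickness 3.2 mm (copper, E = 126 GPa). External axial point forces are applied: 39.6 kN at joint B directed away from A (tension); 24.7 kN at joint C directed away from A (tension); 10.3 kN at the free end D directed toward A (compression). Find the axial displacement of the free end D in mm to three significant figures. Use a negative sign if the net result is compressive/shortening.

Internal axial forces (sectioning from the free end, tension +): N_CD = -10.3 kN, N_BC = 14.4 kN, N_AB = 54 kN.
A_AB = 3189 mm².
A_BC = 4316 mm².
A_CD = 362.9 mm².
δ_AB = 54000·388/(3189·209000) = 0.03144 mm
δ_BC = 14400·279/(4316·71300) = 0.01305 mm
δ_CD = -10300·404/(362.9·126000) = -0.091 mm
δ = Σδ_i = -0.04651 mm.

-0.0465 mm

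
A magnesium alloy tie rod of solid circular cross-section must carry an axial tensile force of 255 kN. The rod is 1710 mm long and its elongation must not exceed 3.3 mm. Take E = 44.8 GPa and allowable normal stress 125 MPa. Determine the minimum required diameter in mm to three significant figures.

Required area A ≥ P/σ_allow = 255000/125 = 2040 mm².
For a solid circular section, d ≥ √(4A/π) = 50.96 mm.
Elongation limit: A ≥ PL/(Eδ_allow) = 255000·1710/(44800·3.3) = 2949 mm² ⇒ d ≥ 61.28 mm.
The elongation limit governs.

61.3 mm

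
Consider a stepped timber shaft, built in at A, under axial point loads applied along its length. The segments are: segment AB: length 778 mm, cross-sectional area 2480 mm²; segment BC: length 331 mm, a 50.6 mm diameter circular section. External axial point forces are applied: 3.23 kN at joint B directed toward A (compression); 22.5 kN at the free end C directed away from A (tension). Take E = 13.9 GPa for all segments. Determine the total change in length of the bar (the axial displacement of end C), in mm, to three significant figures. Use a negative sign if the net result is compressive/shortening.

0.701 mm

Internal axial forces (sectioning from the free end, tension +): N_BC = 22.5 kN, N_AB = 19.27 kN.
A_BC = 2011 mm².
δ_AB = 19270·778/(2480·13900) = 0.4349 mm
δ_BC = 22500·331/(2011·13900) = 0.2664 mm
δ = Σδ_i = 0.7013 mm.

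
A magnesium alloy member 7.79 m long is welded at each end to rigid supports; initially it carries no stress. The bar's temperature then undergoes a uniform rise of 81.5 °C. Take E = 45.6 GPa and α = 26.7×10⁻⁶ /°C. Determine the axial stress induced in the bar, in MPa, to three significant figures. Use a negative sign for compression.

-99.2 MPa

Free thermal expansion αLΔT = 26.7e-6 · 7790 · 81.5 = 16.95 mm.
The walls impose strain ε = −(16.95)/7790 = -2.1760e-03; σ = Eε = 45600 · -2.1760e-03 = -99.23 MPa.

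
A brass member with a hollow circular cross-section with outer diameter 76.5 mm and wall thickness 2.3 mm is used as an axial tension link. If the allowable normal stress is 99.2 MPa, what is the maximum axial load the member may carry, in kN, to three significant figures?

53.2 kN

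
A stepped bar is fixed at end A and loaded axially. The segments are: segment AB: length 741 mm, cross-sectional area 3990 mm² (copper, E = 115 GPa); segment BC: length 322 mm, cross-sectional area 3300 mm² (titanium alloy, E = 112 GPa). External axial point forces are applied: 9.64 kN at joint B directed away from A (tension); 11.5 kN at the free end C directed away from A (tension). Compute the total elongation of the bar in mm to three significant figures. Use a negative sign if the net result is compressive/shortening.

0.0442 mm

Internal axial forces (sectioning from the free end, tension +): N_BC = 11.5 kN, N_AB = 21.14 kN.
δ_AB = 21140·741/(3990·115000) = 0.03414 mm
δ_BC = 11500·322/(3300·112000) = 0.01002 mm
δ = Σδ_i = 0.04416 mm.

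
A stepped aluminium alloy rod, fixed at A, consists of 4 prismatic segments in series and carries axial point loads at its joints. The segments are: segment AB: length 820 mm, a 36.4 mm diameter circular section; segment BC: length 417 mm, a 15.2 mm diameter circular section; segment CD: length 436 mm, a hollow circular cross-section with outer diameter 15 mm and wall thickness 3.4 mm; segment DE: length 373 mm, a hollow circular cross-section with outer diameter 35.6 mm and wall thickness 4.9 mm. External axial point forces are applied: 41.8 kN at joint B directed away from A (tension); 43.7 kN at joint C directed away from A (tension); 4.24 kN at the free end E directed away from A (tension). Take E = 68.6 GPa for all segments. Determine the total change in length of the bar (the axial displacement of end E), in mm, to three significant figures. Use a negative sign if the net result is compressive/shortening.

Internal axial forces (sectioning from the free end, tension +): N_DE = 4.24 kN, N_CD = 4.24 kN, N_BC = 47.94 kN, N_AB = 89.74 kN.
A_AB = 1041 mm².
A_BC = 181.5 mm².
A_CD = 123.9 mm².
A_DE = 472.6 mm².
δ_AB = 89740·820/(1041·68600) = 1.031 mm
δ_BC = 47940·417/(181.5·68600) = 1.606 mm
δ_CD = 4240·436/(123.9·68600) = 0.2175 mm
δ_DE = 4240·373/(472.6·68600) = 0.04878 mm
δ = Σδ_i = 2.903 mm.

2.90 mm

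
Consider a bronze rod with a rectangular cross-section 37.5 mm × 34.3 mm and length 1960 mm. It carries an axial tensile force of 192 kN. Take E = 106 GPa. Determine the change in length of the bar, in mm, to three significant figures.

A = 1286 mm².
δ_mech = NL/(AE) = 192000·1960/(1286·106000) = 2.76 mm.

2.76 mm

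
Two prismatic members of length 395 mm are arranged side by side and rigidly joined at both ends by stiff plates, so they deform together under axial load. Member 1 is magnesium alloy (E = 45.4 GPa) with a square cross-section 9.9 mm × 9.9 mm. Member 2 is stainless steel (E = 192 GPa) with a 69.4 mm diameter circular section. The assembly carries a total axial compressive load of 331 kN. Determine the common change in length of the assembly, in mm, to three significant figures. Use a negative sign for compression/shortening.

-0.179 mm

A_1 = 98.01 mm².
A_2 = 3783 mm².
Equal strain + equilibrium ⇒ each member carries load in proportion to AE: A₁E₁ = 4450000 N, A₂E₂ = 726300000 N, ΣAE = 730700000 N.
δ = PL/ΣAE = -331000·395/730700000 = -0.1789 mm.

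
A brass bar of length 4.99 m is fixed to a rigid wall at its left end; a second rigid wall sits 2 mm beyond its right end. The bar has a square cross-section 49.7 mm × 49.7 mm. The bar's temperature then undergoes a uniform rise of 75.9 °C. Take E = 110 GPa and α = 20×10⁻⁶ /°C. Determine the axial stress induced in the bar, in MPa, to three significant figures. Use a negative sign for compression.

Free thermal expansion αLΔT = 20e-6 · 4990 · 75.9 = 7.575 mm.
The walls engage after the gap closes; constrained expansion = 7.575 − 2 = 5.575 mm.
The walls impose strain ε = −(5.575)/4990 = -1.1172e-03; σ = Eε = 110000 · -1.1172e-03 = -122.9 MPa.

-123 MPa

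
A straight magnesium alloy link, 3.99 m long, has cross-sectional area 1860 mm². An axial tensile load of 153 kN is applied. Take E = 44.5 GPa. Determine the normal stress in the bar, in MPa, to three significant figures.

σ = N/A = 153000/1860 = 82.26 MPa.

82.3 MPa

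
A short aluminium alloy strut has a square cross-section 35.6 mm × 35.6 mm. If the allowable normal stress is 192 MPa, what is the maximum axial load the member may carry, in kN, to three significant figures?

243 kN

A = 1267 mm².
P_max = σ_allow · A = 192 · 1267 = 243300 N = 243.3 kN.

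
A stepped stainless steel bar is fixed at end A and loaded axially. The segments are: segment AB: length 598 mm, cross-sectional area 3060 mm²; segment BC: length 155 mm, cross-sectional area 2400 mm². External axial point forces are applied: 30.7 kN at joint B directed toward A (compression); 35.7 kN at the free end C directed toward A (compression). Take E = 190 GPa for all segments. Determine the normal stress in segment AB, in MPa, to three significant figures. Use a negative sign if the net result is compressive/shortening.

-21.7 MPa

Internal axial forces (sectioning from the free end, tension +): N_BC = -35.7 kN, N_AB = -66.4 kN.
σ_AB = N_AB/A_AB = -66400/3060 = -21.7 MPa.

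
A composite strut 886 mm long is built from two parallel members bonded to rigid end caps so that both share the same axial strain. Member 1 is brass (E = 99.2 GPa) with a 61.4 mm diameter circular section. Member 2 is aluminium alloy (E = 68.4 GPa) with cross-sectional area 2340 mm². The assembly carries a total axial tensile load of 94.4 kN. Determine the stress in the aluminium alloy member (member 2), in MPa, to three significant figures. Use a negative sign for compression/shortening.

14.2 MPa

A_1 = 2961 mm².
Equal strain + equilibrium ⇒ each member carries load in proportion to AE: A₁E₁ = 293700000 N, A₂E₂ = 160100000 N, ΣAE = 453800000 N.
σ₂ = P·E₂/ΣAE = 94400·68400/453800000 = 14.23 MPa.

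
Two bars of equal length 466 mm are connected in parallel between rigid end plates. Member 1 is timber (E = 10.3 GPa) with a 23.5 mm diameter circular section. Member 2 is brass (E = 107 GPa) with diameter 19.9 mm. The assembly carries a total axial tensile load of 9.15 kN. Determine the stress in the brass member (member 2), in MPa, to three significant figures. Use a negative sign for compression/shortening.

A_1 = 433.7 mm².
A_2 = 311 mm².
Equal strain + equilibrium ⇒ each member carries load in proportion to AE: A₁E₁ = 4467000 N, A₂E₂ = 33280000 N, ΣAE = 37750000 N.
σ₂ = P·E₂/ΣAE = 9150·107000/37750000 = 25.94 MPa.

25.9 MPa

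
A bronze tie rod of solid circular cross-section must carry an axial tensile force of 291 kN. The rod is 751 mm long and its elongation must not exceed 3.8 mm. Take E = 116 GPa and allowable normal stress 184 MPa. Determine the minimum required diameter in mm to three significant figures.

44.9 mm

Required area A ≥ P/σ_allow = 291000/184 = 1582 mm².
For a solid circular section, d ≥ √(4A/π) = 44.87 mm.
Elongation limit: A ≥ PL/(Eδ_allow) = 291000·751/(116000·3.8) = 495.8 mm² ⇒ d ≥ 25.12 mm.
The stress limit governs.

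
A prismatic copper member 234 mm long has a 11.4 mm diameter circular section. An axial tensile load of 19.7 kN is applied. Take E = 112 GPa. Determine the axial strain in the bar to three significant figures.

0.00172

A = 102.1 mm².
σ = N/A = 193 MPa; ε = σ/E = 193/112000 = 1.723e-03.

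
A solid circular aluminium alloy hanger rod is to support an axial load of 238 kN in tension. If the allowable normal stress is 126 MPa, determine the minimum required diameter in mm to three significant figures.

49.0 mm

Required area A ≥ P/σ_allow = 238000/126 = 1889 mm².
For a solid circular section, d ≥ √(4A/π) = 49.04 mm.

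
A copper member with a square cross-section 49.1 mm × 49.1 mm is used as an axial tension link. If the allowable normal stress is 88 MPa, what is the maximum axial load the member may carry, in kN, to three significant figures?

A = 2411 mm².
P_max = σ_allow · A = 88 · 2411 = 212200 N = 212.2 kN.

212 kN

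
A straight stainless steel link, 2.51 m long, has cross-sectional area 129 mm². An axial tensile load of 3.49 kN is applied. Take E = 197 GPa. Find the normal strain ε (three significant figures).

σ = N/A = 27.05 MPa; ε = σ/E = 27.05/197000 = 1.373e-04.

1.37e-04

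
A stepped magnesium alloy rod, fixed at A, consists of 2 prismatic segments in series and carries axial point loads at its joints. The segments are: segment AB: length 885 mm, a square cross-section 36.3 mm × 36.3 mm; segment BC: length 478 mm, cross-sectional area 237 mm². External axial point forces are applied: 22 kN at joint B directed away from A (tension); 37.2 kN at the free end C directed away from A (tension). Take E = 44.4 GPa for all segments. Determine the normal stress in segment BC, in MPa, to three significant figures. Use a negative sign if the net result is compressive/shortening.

Internal axial forces (sectioning from the free end, tension +): N_BC = 37.2 kN, N_AB = 59.2 kN.
σ_BC = N_BC/A_BC = 37200/237 = 157 MPa.

157 MPa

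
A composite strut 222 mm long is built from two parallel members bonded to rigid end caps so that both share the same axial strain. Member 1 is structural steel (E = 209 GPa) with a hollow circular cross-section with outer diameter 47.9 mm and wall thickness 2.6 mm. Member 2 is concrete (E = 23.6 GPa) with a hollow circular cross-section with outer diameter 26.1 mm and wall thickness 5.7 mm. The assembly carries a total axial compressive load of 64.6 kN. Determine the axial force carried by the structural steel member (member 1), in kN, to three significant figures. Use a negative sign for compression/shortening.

A_1 = 370 mm².
A_2 = 365.3 mm².
Equal strain + equilibrium ⇒ each member carries load in proportion to AE: A₁E₁ = 77330000 N, A₂E₂ = 8621000 N, ΣAE = 85950000 N.
F₁ = P·A₁E₁/ΣAE = -64600·77330000/85950000 = -58120 N.

-58.1 kN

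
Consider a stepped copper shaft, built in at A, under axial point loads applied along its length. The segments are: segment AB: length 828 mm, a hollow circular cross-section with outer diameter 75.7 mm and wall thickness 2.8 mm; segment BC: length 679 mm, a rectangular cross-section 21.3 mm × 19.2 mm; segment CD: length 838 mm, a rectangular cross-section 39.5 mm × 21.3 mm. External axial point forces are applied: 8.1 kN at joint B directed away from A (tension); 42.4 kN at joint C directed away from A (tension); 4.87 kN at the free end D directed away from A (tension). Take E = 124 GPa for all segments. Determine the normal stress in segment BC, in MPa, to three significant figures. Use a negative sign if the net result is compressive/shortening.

116 MPa

Internal axial forces (sectioning from the free end, tension +): N_CD = 4.87 kN, N_BC = 47.27 kN, N_AB = 55.37 kN.
A_BC = 409 mm².
σ_BC = N_BC/A_BC = 47270/409 = 115.6 MPa.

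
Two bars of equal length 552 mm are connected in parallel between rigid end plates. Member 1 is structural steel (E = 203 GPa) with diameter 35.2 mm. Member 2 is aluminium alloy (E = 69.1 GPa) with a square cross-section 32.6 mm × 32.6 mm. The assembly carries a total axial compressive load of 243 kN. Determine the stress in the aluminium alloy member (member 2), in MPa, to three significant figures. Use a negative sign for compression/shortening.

-62.0 MPa

A_1 = 973.1 mm².
A_2 = 1063 mm².
Equal strain + equilibrium ⇒ each member carries load in proportion to AE: A₁E₁ = 197500000 N, A₂E₂ = 73440000 N, ΣAE = 271000000 N.
σ₂ = P·E₂/ΣAE = -243000·69100/271000000 = -61.96 MPa.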